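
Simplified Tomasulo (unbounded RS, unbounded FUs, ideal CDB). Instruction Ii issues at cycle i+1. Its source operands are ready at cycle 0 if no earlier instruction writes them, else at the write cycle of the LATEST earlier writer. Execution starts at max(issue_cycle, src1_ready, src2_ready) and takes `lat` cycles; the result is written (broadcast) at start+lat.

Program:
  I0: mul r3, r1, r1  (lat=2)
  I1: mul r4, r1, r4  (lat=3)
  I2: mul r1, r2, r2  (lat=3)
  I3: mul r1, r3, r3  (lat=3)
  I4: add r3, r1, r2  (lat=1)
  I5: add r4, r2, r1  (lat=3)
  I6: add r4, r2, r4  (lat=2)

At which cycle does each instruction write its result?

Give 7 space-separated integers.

Answer: 3 5 6 7 8 10 12

Derivation:
I0 mul r3: issue@1 deps=(None,None) exec_start@1 write@3
I1 mul r4: issue@2 deps=(None,None) exec_start@2 write@5
I2 mul r1: issue@3 deps=(None,None) exec_start@3 write@6
I3 mul r1: issue@4 deps=(0,0) exec_start@4 write@7
I4 add r3: issue@5 deps=(3,None) exec_start@7 write@8
I5 add r4: issue@6 deps=(None,3) exec_start@7 write@10
I6 add r4: issue@7 deps=(None,5) exec_start@10 write@12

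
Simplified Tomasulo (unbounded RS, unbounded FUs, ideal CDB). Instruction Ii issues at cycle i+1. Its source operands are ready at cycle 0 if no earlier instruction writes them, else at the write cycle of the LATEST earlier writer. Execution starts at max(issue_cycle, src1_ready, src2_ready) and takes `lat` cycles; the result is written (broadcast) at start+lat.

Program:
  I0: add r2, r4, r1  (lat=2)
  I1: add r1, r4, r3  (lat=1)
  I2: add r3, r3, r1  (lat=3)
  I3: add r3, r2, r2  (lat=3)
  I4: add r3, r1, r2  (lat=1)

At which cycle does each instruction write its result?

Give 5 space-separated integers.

I0 add r2: issue@1 deps=(None,None) exec_start@1 write@3
I1 add r1: issue@2 deps=(None,None) exec_start@2 write@3
I2 add r3: issue@3 deps=(None,1) exec_start@3 write@6
I3 add r3: issue@4 deps=(0,0) exec_start@4 write@7
I4 add r3: issue@5 deps=(1,0) exec_start@5 write@6

Answer: 3 3 6 7 6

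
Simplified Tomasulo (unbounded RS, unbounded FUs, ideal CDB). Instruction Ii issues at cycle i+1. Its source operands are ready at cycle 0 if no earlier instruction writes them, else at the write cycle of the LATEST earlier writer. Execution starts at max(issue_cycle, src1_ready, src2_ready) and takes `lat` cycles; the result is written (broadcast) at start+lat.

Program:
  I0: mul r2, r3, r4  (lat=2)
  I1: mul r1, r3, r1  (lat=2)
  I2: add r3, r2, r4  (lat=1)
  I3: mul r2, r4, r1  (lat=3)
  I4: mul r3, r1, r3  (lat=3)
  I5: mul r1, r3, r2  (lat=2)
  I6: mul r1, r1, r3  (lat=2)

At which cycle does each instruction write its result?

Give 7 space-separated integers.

Answer: 3 4 4 7 8 10 12

Derivation:
I0 mul r2: issue@1 deps=(None,None) exec_start@1 write@3
I1 mul r1: issue@2 deps=(None,None) exec_start@2 write@4
I2 add r3: issue@3 deps=(0,None) exec_start@3 write@4
I3 mul r2: issue@4 deps=(None,1) exec_start@4 write@7
I4 mul r3: issue@5 deps=(1,2) exec_start@5 write@8
I5 mul r1: issue@6 deps=(4,3) exec_start@8 write@10
I6 mul r1: issue@7 deps=(5,4) exec_start@10 write@12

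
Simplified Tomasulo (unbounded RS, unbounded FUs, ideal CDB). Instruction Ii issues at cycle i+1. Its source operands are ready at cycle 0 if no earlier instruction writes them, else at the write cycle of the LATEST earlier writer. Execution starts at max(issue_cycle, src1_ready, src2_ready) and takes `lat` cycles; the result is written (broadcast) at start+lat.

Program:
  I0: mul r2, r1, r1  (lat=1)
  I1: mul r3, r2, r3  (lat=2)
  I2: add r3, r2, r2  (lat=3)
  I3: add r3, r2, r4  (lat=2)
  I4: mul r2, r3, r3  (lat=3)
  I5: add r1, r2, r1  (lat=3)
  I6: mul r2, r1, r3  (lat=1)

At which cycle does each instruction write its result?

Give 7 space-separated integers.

I0 mul r2: issue@1 deps=(None,None) exec_start@1 write@2
I1 mul r3: issue@2 deps=(0,None) exec_start@2 write@4
I2 add r3: issue@3 deps=(0,0) exec_start@3 write@6
I3 add r3: issue@4 deps=(0,None) exec_start@4 write@6
I4 mul r2: issue@5 deps=(3,3) exec_start@6 write@9
I5 add r1: issue@6 deps=(4,None) exec_start@9 write@12
I6 mul r2: issue@7 deps=(5,3) exec_start@12 write@13

Answer: 2 4 6 6 9 12 13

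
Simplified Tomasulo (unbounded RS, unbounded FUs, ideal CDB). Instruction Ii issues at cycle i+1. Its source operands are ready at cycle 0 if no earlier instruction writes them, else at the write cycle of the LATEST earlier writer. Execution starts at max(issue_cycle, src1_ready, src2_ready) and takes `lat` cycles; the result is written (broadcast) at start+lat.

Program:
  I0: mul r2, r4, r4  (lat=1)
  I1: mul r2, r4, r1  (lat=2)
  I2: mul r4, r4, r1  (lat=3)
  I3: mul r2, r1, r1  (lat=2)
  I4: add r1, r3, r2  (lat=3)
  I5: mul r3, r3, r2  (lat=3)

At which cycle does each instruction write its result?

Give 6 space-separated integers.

I0 mul r2: issue@1 deps=(None,None) exec_start@1 write@2
I1 mul r2: issue@2 deps=(None,None) exec_start@2 write@4
I2 mul r4: issue@3 deps=(None,None) exec_start@3 write@6
I3 mul r2: issue@4 deps=(None,None) exec_start@4 write@6
I4 add r1: issue@5 deps=(None,3) exec_start@6 write@9
I5 mul r3: issue@6 deps=(None,3) exec_start@6 write@9

Answer: 2 4 6 6 9 9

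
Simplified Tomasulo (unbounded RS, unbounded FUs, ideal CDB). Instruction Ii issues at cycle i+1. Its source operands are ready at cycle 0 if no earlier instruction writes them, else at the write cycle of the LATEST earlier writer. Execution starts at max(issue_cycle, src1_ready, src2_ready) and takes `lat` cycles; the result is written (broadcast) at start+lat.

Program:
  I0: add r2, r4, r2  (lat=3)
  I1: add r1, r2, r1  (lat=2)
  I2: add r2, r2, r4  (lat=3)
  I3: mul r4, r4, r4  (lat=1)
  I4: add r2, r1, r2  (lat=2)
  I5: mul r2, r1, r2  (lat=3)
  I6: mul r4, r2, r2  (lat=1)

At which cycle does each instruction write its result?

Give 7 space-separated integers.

Answer: 4 6 7 5 9 12 13

Derivation:
I0 add r2: issue@1 deps=(None,None) exec_start@1 write@4
I1 add r1: issue@2 deps=(0,None) exec_start@4 write@6
I2 add r2: issue@3 deps=(0,None) exec_start@4 write@7
I3 mul r4: issue@4 deps=(None,None) exec_start@4 write@5
I4 add r2: issue@5 deps=(1,2) exec_start@7 write@9
I5 mul r2: issue@6 deps=(1,4) exec_start@9 write@12
I6 mul r4: issue@7 deps=(5,5) exec_start@12 write@13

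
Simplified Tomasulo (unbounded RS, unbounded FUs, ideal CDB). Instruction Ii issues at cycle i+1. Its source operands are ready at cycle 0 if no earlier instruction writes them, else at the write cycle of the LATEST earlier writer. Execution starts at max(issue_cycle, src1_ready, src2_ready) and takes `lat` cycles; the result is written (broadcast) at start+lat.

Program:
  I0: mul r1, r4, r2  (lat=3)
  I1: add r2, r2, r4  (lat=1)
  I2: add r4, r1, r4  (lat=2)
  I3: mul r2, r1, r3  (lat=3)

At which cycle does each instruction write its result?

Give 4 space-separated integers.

Answer: 4 3 6 7

Derivation:
I0 mul r1: issue@1 deps=(None,None) exec_start@1 write@4
I1 add r2: issue@2 deps=(None,None) exec_start@2 write@3
I2 add r4: issue@3 deps=(0,None) exec_start@4 write@6
I3 mul r2: issue@4 deps=(0,None) exec_start@4 write@7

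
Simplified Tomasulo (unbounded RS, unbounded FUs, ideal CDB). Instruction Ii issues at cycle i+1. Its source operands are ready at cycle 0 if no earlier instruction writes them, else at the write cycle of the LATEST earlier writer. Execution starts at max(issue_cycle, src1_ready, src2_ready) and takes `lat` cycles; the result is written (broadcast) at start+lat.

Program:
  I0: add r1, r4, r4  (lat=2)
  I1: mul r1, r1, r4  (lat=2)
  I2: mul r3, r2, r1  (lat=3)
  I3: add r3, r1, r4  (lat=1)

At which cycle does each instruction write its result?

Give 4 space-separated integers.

I0 add r1: issue@1 deps=(None,None) exec_start@1 write@3
I1 mul r1: issue@2 deps=(0,None) exec_start@3 write@5
I2 mul r3: issue@3 deps=(None,1) exec_start@5 write@8
I3 add r3: issue@4 deps=(1,None) exec_start@5 write@6

Answer: 3 5 8 6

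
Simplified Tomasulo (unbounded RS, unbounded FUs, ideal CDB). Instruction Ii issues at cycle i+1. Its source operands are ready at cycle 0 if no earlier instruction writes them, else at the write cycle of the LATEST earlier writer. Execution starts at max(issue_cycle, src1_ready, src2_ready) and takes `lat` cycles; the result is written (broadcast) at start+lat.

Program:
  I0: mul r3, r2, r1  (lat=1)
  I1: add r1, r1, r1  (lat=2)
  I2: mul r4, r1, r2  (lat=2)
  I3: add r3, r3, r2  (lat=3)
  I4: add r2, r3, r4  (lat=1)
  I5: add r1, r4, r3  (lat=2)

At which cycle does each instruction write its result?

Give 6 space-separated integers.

Answer: 2 4 6 7 8 9

Derivation:
I0 mul r3: issue@1 deps=(None,None) exec_start@1 write@2
I1 add r1: issue@2 deps=(None,None) exec_start@2 write@4
I2 mul r4: issue@3 deps=(1,None) exec_start@4 write@6
I3 add r3: issue@4 deps=(0,None) exec_start@4 write@7
I4 add r2: issue@5 deps=(3,2) exec_start@7 write@8
I5 add r1: issue@6 deps=(2,3) exec_start@7 write@9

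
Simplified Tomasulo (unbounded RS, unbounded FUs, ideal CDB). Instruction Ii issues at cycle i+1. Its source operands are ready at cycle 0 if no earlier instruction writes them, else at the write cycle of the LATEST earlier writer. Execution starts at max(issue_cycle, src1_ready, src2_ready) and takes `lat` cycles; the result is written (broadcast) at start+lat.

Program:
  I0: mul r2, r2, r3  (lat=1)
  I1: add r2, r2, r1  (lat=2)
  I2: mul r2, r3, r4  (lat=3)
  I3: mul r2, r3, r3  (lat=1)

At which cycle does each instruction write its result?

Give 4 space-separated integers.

Answer: 2 4 6 5

Derivation:
I0 mul r2: issue@1 deps=(None,None) exec_start@1 write@2
I1 add r2: issue@2 deps=(0,None) exec_start@2 write@4
I2 mul r2: issue@3 deps=(None,None) exec_start@3 write@6
I3 mul r2: issue@4 deps=(None,None) exec_start@4 write@5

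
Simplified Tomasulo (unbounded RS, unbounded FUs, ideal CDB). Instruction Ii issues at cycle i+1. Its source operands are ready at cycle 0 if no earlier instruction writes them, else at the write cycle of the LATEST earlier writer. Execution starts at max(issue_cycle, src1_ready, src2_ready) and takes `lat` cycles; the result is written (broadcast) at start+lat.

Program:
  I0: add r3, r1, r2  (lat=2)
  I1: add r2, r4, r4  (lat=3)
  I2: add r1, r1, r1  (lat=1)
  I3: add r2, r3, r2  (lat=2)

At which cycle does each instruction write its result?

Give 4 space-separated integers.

Answer: 3 5 4 7

Derivation:
I0 add r3: issue@1 deps=(None,None) exec_start@1 write@3
I1 add r2: issue@2 deps=(None,None) exec_start@2 write@5
I2 add r1: issue@3 deps=(None,None) exec_start@3 write@4
I3 add r2: issue@4 deps=(0,1) exec_start@5 write@7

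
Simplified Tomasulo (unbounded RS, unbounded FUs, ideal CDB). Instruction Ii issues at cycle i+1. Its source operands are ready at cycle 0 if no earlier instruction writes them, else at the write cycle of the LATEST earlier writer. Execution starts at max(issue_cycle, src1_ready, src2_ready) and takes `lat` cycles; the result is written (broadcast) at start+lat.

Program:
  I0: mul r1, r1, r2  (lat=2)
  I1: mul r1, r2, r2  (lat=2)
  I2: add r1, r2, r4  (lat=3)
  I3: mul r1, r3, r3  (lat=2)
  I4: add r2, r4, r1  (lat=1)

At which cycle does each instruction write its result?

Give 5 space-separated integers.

Answer: 3 4 6 6 7

Derivation:
I0 mul r1: issue@1 deps=(None,None) exec_start@1 write@3
I1 mul r1: issue@2 deps=(None,None) exec_start@2 write@4
I2 add r1: issue@3 deps=(None,None) exec_start@3 write@6
I3 mul r1: issue@4 deps=(None,None) exec_start@4 write@6
I4 add r2: issue@5 deps=(None,3) exec_start@6 write@7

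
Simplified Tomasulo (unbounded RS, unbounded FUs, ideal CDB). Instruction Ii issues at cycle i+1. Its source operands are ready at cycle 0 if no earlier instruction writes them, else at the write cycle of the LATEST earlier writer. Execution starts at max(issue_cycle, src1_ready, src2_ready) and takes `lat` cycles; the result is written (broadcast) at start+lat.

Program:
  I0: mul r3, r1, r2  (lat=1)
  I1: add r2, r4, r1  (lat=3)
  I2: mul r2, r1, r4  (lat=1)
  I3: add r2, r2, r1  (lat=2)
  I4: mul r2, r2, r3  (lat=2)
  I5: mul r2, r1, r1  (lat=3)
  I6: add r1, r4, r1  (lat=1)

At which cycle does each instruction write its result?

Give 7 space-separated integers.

I0 mul r3: issue@1 deps=(None,None) exec_start@1 write@2
I1 add r2: issue@2 deps=(None,None) exec_start@2 write@5
I2 mul r2: issue@3 deps=(None,None) exec_start@3 write@4
I3 add r2: issue@4 deps=(2,None) exec_start@4 write@6
I4 mul r2: issue@5 deps=(3,0) exec_start@6 write@8
I5 mul r2: issue@6 deps=(None,None) exec_start@6 write@9
I6 add r1: issue@7 deps=(None,None) exec_start@7 write@8

Answer: 2 5 4 6 8 9 8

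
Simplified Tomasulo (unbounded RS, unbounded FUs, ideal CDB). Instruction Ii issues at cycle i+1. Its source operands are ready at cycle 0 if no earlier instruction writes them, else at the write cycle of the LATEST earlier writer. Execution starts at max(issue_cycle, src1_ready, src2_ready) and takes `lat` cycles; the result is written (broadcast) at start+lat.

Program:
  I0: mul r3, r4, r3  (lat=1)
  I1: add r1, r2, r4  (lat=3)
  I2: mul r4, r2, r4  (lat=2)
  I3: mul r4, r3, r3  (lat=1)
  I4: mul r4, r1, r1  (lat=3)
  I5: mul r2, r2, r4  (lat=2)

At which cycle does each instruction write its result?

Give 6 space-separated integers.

I0 mul r3: issue@1 deps=(None,None) exec_start@1 write@2
I1 add r1: issue@2 deps=(None,None) exec_start@2 write@5
I2 mul r4: issue@3 deps=(None,None) exec_start@3 write@5
I3 mul r4: issue@4 deps=(0,0) exec_start@4 write@5
I4 mul r4: issue@5 deps=(1,1) exec_start@5 write@8
I5 mul r2: issue@6 deps=(None,4) exec_start@8 write@10

Answer: 2 5 5 5 8 10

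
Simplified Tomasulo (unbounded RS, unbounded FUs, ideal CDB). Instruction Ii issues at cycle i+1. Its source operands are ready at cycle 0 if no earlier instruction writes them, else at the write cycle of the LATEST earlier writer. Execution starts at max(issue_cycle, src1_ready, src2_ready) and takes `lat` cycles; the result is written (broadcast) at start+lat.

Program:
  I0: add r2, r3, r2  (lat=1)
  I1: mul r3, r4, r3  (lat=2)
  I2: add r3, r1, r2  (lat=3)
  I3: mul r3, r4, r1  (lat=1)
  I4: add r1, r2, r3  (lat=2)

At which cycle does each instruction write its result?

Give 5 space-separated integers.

Answer: 2 4 6 5 7

Derivation:
I0 add r2: issue@1 deps=(None,None) exec_start@1 write@2
I1 mul r3: issue@2 deps=(None,None) exec_start@2 write@4
I2 add r3: issue@3 deps=(None,0) exec_start@3 write@6
I3 mul r3: issue@4 deps=(None,None) exec_start@4 write@5
I4 add r1: issue@5 deps=(0,3) exec_start@5 write@7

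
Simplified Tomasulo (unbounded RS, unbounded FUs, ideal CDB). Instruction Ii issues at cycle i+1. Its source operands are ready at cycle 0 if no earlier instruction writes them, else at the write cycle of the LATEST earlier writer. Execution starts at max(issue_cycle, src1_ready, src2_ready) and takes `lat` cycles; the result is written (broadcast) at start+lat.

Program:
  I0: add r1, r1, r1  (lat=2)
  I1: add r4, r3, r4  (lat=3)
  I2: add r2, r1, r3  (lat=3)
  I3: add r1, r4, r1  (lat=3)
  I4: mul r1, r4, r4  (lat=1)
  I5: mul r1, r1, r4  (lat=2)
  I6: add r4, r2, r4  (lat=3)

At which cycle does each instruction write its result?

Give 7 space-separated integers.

Answer: 3 5 6 8 6 8 10

Derivation:
I0 add r1: issue@1 deps=(None,None) exec_start@1 write@3
I1 add r4: issue@2 deps=(None,None) exec_start@2 write@5
I2 add r2: issue@3 deps=(0,None) exec_start@3 write@6
I3 add r1: issue@4 deps=(1,0) exec_start@5 write@8
I4 mul r1: issue@5 deps=(1,1) exec_start@5 write@6
I5 mul r1: issue@6 deps=(4,1) exec_start@6 write@8
I6 add r4: issue@7 deps=(2,1) exec_start@7 write@10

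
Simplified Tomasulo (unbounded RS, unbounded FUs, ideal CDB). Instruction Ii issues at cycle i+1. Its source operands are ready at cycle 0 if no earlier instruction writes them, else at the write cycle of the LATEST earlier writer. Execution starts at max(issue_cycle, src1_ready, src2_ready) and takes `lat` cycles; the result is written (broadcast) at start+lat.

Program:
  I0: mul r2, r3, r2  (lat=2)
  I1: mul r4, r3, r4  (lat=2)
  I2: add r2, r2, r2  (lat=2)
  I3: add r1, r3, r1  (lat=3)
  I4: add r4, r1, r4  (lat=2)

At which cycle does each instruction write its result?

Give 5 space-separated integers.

Answer: 3 4 5 7 9

Derivation:
I0 mul r2: issue@1 deps=(None,None) exec_start@1 write@3
I1 mul r4: issue@2 deps=(None,None) exec_start@2 write@4
I2 add r2: issue@3 deps=(0,0) exec_start@3 write@5
I3 add r1: issue@4 deps=(None,None) exec_start@4 write@7
I4 add r4: issue@5 deps=(3,1) exec_start@7 write@9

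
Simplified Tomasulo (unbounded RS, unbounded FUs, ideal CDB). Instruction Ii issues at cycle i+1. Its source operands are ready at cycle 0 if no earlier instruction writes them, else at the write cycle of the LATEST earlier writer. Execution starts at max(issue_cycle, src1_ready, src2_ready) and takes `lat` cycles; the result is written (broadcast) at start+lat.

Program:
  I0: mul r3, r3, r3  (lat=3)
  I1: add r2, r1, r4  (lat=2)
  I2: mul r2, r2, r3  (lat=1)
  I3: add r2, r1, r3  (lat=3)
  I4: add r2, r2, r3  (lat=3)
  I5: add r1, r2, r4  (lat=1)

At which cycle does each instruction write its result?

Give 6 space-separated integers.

Answer: 4 4 5 7 10 11

Derivation:
I0 mul r3: issue@1 deps=(None,None) exec_start@1 write@4
I1 add r2: issue@2 deps=(None,None) exec_start@2 write@4
I2 mul r2: issue@3 deps=(1,0) exec_start@4 write@5
I3 add r2: issue@4 deps=(None,0) exec_start@4 write@7
I4 add r2: issue@5 deps=(3,0) exec_start@7 write@10
I5 add r1: issue@6 deps=(4,None) exec_start@10 write@11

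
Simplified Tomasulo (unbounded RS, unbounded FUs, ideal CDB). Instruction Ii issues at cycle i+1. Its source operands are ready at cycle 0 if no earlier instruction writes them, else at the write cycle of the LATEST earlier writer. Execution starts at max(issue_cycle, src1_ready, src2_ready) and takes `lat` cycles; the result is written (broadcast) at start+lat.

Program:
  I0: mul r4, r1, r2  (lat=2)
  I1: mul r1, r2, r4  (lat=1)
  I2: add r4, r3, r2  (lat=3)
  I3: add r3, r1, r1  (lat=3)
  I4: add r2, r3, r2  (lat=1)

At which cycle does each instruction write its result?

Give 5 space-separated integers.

I0 mul r4: issue@1 deps=(None,None) exec_start@1 write@3
I1 mul r1: issue@2 deps=(None,0) exec_start@3 write@4
I2 add r4: issue@3 deps=(None,None) exec_start@3 write@6
I3 add r3: issue@4 deps=(1,1) exec_start@4 write@7
I4 add r2: issue@5 deps=(3,None) exec_start@7 write@8

Answer: 3 4 6 7 8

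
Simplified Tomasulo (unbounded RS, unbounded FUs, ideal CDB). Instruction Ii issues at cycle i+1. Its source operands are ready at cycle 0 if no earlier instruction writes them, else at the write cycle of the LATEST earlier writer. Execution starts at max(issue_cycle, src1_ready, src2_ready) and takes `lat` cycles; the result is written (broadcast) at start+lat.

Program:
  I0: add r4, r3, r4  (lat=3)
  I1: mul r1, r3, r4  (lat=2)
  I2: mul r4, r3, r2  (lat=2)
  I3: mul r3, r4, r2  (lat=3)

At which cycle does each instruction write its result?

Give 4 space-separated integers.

Answer: 4 6 5 8

Derivation:
I0 add r4: issue@1 deps=(None,None) exec_start@1 write@4
I1 mul r1: issue@2 deps=(None,0) exec_start@4 write@6
I2 mul r4: issue@3 deps=(None,None) exec_start@3 write@5
I3 mul r3: issue@4 deps=(2,None) exec_start@5 write@8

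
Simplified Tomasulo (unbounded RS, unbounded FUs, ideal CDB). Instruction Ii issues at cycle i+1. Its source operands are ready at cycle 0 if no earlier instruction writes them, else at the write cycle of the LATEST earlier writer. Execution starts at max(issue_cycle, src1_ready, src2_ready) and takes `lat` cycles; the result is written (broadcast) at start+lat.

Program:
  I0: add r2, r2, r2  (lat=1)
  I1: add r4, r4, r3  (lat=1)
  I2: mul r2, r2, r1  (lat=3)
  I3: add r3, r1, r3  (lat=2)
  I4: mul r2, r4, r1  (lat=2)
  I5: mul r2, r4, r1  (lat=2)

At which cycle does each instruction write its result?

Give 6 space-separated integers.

I0 add r2: issue@1 deps=(None,None) exec_start@1 write@2
I1 add r4: issue@2 deps=(None,None) exec_start@2 write@3
I2 mul r2: issue@3 deps=(0,None) exec_start@3 write@6
I3 add r3: issue@4 deps=(None,None) exec_start@4 write@6
I4 mul r2: issue@5 deps=(1,None) exec_start@5 write@7
I5 mul r2: issue@6 deps=(1,None) exec_start@6 write@8

Answer: 2 3 6 6 7 8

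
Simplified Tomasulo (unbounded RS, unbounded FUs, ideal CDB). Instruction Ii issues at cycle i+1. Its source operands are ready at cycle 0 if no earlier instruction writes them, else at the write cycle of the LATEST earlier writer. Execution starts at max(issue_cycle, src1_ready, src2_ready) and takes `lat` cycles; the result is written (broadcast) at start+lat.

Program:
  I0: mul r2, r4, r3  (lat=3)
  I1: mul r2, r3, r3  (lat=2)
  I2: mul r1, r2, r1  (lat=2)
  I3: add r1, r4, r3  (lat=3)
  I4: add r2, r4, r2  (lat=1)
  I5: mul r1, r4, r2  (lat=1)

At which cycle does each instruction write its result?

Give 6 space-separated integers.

I0 mul r2: issue@1 deps=(None,None) exec_start@1 write@4
I1 mul r2: issue@2 deps=(None,None) exec_start@2 write@4
I2 mul r1: issue@3 deps=(1,None) exec_start@4 write@6
I3 add r1: issue@4 deps=(None,None) exec_start@4 write@7
I4 add r2: issue@5 deps=(None,1) exec_start@5 write@6
I5 mul r1: issue@6 deps=(None,4) exec_start@6 write@7

Answer: 4 4 6 7 6 7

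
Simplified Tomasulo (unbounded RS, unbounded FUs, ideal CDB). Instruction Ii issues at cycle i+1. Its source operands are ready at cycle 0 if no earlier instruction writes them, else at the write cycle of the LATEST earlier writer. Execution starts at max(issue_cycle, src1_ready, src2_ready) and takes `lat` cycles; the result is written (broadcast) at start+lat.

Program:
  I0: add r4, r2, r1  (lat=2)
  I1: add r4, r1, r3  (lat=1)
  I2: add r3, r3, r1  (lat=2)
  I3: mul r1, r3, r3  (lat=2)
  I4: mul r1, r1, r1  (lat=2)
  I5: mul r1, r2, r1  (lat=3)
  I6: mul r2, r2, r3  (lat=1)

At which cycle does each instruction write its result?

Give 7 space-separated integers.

I0 add r4: issue@1 deps=(None,None) exec_start@1 write@3
I1 add r4: issue@2 deps=(None,None) exec_start@2 write@3
I2 add r3: issue@3 deps=(None,None) exec_start@3 write@5
I3 mul r1: issue@4 deps=(2,2) exec_start@5 write@7
I4 mul r1: issue@5 deps=(3,3) exec_start@7 write@9
I5 mul r1: issue@6 deps=(None,4) exec_start@9 write@12
I6 mul r2: issue@7 deps=(None,2) exec_start@7 write@8

Answer: 3 3 5 7 9 12 8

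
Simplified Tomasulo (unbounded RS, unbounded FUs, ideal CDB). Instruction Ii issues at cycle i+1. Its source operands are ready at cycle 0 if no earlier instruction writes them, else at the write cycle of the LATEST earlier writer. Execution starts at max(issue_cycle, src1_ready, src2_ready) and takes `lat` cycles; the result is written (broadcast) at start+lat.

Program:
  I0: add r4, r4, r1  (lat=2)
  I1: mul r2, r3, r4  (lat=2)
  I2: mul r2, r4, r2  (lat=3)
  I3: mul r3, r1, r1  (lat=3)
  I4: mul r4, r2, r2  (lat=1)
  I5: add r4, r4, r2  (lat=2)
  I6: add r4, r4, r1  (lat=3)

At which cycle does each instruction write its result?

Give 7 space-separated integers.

I0 add r4: issue@1 deps=(None,None) exec_start@1 write@3
I1 mul r2: issue@2 deps=(None,0) exec_start@3 write@5
I2 mul r2: issue@3 deps=(0,1) exec_start@5 write@8
I3 mul r3: issue@4 deps=(None,None) exec_start@4 write@7
I4 mul r4: issue@5 deps=(2,2) exec_start@8 write@9
I5 add r4: issue@6 deps=(4,2) exec_start@9 write@11
I6 add r4: issue@7 deps=(5,None) exec_start@11 write@14

Answer: 3 5 8 7 9 11 14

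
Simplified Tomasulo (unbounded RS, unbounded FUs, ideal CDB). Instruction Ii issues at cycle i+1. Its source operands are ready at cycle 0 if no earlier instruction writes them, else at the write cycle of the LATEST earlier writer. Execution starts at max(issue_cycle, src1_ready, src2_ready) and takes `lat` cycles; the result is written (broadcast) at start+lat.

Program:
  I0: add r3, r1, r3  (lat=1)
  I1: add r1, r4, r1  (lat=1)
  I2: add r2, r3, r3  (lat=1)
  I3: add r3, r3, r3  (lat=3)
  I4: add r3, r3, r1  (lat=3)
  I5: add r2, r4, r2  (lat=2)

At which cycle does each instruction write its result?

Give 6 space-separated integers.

I0 add r3: issue@1 deps=(None,None) exec_start@1 write@2
I1 add r1: issue@2 deps=(None,None) exec_start@2 write@3
I2 add r2: issue@3 deps=(0,0) exec_start@3 write@4
I3 add r3: issue@4 deps=(0,0) exec_start@4 write@7
I4 add r3: issue@5 deps=(3,1) exec_start@7 write@10
I5 add r2: issue@6 deps=(None,2) exec_start@6 write@8

Answer: 2 3 4 7 10 8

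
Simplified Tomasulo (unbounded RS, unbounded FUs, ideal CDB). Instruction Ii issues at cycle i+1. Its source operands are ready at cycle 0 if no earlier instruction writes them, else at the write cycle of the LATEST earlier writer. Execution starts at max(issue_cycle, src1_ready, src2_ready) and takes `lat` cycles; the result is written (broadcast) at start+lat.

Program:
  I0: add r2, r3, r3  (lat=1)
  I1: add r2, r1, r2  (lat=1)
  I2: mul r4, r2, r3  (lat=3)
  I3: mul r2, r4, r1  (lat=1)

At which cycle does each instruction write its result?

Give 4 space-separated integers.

I0 add r2: issue@1 deps=(None,None) exec_start@1 write@2
I1 add r2: issue@2 deps=(None,0) exec_start@2 write@3
I2 mul r4: issue@3 deps=(1,None) exec_start@3 write@6
I3 mul r2: issue@4 deps=(2,None) exec_start@6 write@7

Answer: 2 3 6 7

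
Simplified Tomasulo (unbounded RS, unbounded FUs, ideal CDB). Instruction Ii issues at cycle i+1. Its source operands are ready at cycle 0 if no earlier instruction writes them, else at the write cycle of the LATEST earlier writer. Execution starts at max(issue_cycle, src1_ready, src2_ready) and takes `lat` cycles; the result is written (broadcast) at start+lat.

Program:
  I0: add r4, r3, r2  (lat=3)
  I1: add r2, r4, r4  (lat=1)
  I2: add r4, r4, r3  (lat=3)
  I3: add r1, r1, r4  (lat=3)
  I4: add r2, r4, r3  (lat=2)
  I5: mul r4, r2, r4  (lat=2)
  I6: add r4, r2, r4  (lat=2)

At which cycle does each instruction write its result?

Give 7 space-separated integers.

Answer: 4 5 7 10 9 11 13

Derivation:
I0 add r4: issue@1 deps=(None,None) exec_start@1 write@4
I1 add r2: issue@2 deps=(0,0) exec_start@4 write@5
I2 add r4: issue@3 deps=(0,None) exec_start@4 write@7
I3 add r1: issue@4 deps=(None,2) exec_start@7 write@10
I4 add r2: issue@5 deps=(2,None) exec_start@7 write@9
I5 mul r4: issue@6 deps=(4,2) exec_start@9 write@11
I6 add r4: issue@7 deps=(4,5) exec_start@11 write@13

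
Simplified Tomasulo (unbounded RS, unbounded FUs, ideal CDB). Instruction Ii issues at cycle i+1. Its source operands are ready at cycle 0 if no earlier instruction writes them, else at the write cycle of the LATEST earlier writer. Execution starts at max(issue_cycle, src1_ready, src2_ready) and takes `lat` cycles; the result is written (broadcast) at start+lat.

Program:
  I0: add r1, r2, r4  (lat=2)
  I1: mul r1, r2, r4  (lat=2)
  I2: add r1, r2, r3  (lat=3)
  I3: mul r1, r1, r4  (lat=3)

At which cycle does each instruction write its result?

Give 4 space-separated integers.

I0 add r1: issue@1 deps=(None,None) exec_start@1 write@3
I1 mul r1: issue@2 deps=(None,None) exec_start@2 write@4
I2 add r1: issue@3 deps=(None,None) exec_start@3 write@6
I3 mul r1: issue@4 deps=(2,None) exec_start@6 write@9

Answer: 3 4 6 9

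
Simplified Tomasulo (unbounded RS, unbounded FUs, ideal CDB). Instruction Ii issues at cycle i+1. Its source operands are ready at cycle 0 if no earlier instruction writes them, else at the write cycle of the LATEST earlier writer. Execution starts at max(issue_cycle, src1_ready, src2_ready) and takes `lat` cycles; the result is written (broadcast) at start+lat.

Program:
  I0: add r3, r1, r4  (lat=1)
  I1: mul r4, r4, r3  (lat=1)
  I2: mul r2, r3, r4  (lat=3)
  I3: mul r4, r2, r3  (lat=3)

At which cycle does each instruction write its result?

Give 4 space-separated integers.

Answer: 2 3 6 9

Derivation:
I0 add r3: issue@1 deps=(None,None) exec_start@1 write@2
I1 mul r4: issue@2 deps=(None,0) exec_start@2 write@3
I2 mul r2: issue@3 deps=(0,1) exec_start@3 write@6
I3 mul r4: issue@4 deps=(2,0) exec_start@6 write@9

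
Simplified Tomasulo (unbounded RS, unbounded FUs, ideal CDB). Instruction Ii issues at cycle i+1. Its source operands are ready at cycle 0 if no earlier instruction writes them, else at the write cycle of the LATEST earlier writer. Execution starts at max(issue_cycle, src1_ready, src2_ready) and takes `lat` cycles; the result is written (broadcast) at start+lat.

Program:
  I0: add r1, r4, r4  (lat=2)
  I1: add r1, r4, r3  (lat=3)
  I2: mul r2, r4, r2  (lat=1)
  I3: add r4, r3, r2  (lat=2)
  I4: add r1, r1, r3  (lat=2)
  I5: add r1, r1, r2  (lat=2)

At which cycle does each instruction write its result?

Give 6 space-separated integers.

Answer: 3 5 4 6 7 9

Derivation:
I0 add r1: issue@1 deps=(None,None) exec_start@1 write@3
I1 add r1: issue@2 deps=(None,None) exec_start@2 write@5
I2 mul r2: issue@3 deps=(None,None) exec_start@3 write@4
I3 add r4: issue@4 deps=(None,2) exec_start@4 write@6
I4 add r1: issue@5 deps=(1,None) exec_start@5 write@7
I5 add r1: issue@6 deps=(4,2) exec_start@7 write@9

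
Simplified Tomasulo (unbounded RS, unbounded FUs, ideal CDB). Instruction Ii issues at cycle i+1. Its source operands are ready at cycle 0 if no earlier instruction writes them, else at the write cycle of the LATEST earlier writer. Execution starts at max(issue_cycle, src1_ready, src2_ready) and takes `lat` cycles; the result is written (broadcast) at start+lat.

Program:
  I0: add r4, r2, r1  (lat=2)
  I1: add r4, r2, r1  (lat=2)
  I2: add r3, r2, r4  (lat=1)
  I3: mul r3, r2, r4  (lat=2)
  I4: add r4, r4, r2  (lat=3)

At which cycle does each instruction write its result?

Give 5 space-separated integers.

Answer: 3 4 5 6 8

Derivation:
I0 add r4: issue@1 deps=(None,None) exec_start@1 write@3
I1 add r4: issue@2 deps=(None,None) exec_start@2 write@4
I2 add r3: issue@3 deps=(None,1) exec_start@4 write@5
I3 mul r3: issue@4 deps=(None,1) exec_start@4 write@6
I4 add r4: issue@5 deps=(1,None) exec_start@5 write@8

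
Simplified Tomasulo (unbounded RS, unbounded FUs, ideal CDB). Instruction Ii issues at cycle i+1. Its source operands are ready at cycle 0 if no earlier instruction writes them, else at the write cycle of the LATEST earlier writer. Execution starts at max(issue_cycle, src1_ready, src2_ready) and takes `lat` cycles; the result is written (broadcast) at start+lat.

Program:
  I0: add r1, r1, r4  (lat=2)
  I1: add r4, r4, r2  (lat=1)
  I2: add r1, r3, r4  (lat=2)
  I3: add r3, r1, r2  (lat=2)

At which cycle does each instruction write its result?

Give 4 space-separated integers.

Answer: 3 3 5 7

Derivation:
I0 add r1: issue@1 deps=(None,None) exec_start@1 write@3
I1 add r4: issue@2 deps=(None,None) exec_start@2 write@3
I2 add r1: issue@3 deps=(None,1) exec_start@3 write@5
I3 add r3: issue@4 deps=(2,None) exec_start@5 write@7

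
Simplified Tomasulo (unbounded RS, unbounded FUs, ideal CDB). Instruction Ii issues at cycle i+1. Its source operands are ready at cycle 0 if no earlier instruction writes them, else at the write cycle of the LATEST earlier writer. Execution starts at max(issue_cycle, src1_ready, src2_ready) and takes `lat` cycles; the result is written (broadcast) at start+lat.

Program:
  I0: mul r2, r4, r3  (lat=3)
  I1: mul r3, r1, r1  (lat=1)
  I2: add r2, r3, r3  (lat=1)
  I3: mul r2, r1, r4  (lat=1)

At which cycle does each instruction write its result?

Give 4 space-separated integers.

I0 mul r2: issue@1 deps=(None,None) exec_start@1 write@4
I1 mul r3: issue@2 deps=(None,None) exec_start@2 write@3
I2 add r2: issue@3 deps=(1,1) exec_start@3 write@4
I3 mul r2: issue@4 deps=(None,None) exec_start@4 write@5

Answer: 4 3 4 5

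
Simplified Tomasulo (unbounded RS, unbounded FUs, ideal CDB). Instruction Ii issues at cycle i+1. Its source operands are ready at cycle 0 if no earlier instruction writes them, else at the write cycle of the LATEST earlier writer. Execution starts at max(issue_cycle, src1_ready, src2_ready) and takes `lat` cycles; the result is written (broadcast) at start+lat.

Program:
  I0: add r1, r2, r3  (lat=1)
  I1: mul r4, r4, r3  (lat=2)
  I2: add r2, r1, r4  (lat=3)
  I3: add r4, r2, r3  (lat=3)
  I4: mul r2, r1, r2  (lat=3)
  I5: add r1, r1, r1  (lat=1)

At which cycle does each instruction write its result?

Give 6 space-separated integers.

Answer: 2 4 7 10 10 7

Derivation:
I0 add r1: issue@1 deps=(None,None) exec_start@1 write@2
I1 mul r4: issue@2 deps=(None,None) exec_start@2 write@4
I2 add r2: issue@3 deps=(0,1) exec_start@4 write@7
I3 add r4: issue@4 deps=(2,None) exec_start@7 write@10
I4 mul r2: issue@5 deps=(0,2) exec_start@7 write@10
I5 add r1: issue@6 deps=(0,0) exec_start@6 write@7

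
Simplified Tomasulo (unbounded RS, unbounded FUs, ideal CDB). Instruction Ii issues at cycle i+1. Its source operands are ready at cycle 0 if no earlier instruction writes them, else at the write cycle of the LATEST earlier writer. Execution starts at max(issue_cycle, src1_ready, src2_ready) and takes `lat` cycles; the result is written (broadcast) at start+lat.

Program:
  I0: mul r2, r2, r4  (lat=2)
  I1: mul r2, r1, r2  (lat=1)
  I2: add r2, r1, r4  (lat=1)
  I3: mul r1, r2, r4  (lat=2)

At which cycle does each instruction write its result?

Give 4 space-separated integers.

Answer: 3 4 4 6

Derivation:
I0 mul r2: issue@1 deps=(None,None) exec_start@1 write@3
I1 mul r2: issue@2 deps=(None,0) exec_start@3 write@4
I2 add r2: issue@3 deps=(None,None) exec_start@3 write@4
I3 mul r1: issue@4 deps=(2,None) exec_start@4 write@6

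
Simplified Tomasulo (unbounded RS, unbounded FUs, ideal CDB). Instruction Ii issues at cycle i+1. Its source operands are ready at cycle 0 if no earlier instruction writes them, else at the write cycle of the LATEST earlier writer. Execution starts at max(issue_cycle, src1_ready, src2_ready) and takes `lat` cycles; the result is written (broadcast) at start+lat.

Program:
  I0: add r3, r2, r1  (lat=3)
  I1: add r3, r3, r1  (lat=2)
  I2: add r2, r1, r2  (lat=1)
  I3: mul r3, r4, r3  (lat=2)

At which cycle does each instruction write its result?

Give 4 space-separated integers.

I0 add r3: issue@1 deps=(None,None) exec_start@1 write@4
I1 add r3: issue@2 deps=(0,None) exec_start@4 write@6
I2 add r2: issue@3 deps=(None,None) exec_start@3 write@4
I3 mul r3: issue@4 deps=(None,1) exec_start@6 write@8

Answer: 4 6 4 8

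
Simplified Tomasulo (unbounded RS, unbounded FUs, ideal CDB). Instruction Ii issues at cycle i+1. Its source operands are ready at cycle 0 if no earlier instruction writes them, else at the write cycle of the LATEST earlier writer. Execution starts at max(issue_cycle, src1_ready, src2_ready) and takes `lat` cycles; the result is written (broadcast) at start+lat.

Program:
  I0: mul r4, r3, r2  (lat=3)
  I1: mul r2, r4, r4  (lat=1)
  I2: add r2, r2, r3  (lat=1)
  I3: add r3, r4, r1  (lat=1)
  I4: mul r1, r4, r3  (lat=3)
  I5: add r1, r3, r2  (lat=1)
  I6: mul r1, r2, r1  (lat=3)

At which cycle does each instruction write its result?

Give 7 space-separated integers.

Answer: 4 5 6 5 8 7 10

Derivation:
I0 mul r4: issue@1 deps=(None,None) exec_start@1 write@4
I1 mul r2: issue@2 deps=(0,0) exec_start@4 write@5
I2 add r2: issue@3 deps=(1,None) exec_start@5 write@6
I3 add r3: issue@4 deps=(0,None) exec_start@4 write@5
I4 mul r1: issue@5 deps=(0,3) exec_start@5 write@8
I5 add r1: issue@6 deps=(3,2) exec_start@6 write@7
I6 mul r1: issue@7 deps=(2,5) exec_start@7 write@10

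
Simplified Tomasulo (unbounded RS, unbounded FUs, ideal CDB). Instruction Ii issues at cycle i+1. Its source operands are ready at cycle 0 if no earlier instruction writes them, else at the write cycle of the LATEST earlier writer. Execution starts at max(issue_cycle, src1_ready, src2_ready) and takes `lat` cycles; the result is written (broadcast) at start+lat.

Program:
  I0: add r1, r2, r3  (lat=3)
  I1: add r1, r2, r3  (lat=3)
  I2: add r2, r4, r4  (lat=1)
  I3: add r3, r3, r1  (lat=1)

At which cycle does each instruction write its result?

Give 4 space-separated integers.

Answer: 4 5 4 6

Derivation:
I0 add r1: issue@1 deps=(None,None) exec_start@1 write@4
I1 add r1: issue@2 deps=(None,None) exec_start@2 write@5
I2 add r2: issue@3 deps=(None,None) exec_start@3 write@4
I3 add r3: issue@4 deps=(None,1) exec_start@5 write@6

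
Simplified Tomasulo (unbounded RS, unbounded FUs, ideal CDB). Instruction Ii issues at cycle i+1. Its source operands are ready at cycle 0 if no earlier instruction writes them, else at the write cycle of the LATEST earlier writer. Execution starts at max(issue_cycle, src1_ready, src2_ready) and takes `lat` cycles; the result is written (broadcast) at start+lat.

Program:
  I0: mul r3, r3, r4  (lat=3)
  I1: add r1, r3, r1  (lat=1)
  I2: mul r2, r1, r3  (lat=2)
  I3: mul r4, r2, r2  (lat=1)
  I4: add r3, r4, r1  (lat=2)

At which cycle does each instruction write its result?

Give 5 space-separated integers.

Answer: 4 5 7 8 10

Derivation:
I0 mul r3: issue@1 deps=(None,None) exec_start@1 write@4
I1 add r1: issue@2 deps=(0,None) exec_start@4 write@5
I2 mul r2: issue@3 deps=(1,0) exec_start@5 write@7
I3 mul r4: issue@4 deps=(2,2) exec_start@7 write@8
I4 add r3: issue@5 deps=(3,1) exec_start@8 write@10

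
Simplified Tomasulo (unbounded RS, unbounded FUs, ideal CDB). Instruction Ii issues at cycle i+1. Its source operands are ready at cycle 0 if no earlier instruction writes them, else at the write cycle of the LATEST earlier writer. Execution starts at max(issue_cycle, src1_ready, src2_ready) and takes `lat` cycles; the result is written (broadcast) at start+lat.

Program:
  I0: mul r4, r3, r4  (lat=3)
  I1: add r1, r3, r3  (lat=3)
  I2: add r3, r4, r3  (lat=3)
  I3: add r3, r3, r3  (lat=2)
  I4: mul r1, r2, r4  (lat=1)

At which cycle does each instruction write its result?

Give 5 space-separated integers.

I0 mul r4: issue@1 deps=(None,None) exec_start@1 write@4
I1 add r1: issue@2 deps=(None,None) exec_start@2 write@5
I2 add r3: issue@3 deps=(0,None) exec_start@4 write@7
I3 add r3: issue@4 deps=(2,2) exec_start@7 write@9
I4 mul r1: issue@5 deps=(None,0) exec_start@5 write@6

Answer: 4 5 7 9 6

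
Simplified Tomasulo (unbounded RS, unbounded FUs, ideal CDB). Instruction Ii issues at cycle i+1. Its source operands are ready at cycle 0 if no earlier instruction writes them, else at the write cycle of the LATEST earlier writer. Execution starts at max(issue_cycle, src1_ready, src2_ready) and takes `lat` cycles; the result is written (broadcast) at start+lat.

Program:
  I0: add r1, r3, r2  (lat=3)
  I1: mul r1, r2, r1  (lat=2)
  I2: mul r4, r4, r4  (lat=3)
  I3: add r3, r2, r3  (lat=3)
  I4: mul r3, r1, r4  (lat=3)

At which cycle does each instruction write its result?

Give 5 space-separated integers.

I0 add r1: issue@1 deps=(None,None) exec_start@1 write@4
I1 mul r1: issue@2 deps=(None,0) exec_start@4 write@6
I2 mul r4: issue@3 deps=(None,None) exec_start@3 write@6
I3 add r3: issue@4 deps=(None,None) exec_start@4 write@7
I4 mul r3: issue@5 deps=(1,2) exec_start@6 write@9

Answer: 4 6 6 7 9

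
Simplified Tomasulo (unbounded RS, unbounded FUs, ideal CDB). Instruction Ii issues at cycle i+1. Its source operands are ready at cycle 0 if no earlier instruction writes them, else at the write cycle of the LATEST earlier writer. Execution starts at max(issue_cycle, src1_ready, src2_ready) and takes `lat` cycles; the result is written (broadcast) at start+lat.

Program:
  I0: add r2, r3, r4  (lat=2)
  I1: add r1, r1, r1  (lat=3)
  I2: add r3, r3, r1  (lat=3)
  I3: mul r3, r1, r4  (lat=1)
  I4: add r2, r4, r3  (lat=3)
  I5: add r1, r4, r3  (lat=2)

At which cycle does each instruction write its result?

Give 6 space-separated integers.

Answer: 3 5 8 6 9 8

Derivation:
I0 add r2: issue@1 deps=(None,None) exec_start@1 write@3
I1 add r1: issue@2 deps=(None,None) exec_start@2 write@5
I2 add r3: issue@3 deps=(None,1) exec_start@5 write@8
I3 mul r3: issue@4 deps=(1,None) exec_start@5 write@6
I4 add r2: issue@5 deps=(None,3) exec_start@6 write@9
I5 add r1: issue@6 deps=(None,3) exec_start@6 write@8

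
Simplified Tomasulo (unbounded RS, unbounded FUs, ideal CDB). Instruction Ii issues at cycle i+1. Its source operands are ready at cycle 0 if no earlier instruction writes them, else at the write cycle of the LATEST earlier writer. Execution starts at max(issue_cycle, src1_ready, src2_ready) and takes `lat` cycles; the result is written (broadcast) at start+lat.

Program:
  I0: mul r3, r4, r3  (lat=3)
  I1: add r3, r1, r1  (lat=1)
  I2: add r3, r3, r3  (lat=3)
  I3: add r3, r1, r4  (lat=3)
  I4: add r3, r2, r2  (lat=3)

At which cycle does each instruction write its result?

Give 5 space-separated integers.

Answer: 4 3 6 7 8

Derivation:
I0 mul r3: issue@1 deps=(None,None) exec_start@1 write@4
I1 add r3: issue@2 deps=(None,None) exec_start@2 write@3
I2 add r3: issue@3 deps=(1,1) exec_start@3 write@6
I3 add r3: issue@4 deps=(None,None) exec_start@4 write@7
I4 add r3: issue@5 deps=(None,None) exec_start@5 write@8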